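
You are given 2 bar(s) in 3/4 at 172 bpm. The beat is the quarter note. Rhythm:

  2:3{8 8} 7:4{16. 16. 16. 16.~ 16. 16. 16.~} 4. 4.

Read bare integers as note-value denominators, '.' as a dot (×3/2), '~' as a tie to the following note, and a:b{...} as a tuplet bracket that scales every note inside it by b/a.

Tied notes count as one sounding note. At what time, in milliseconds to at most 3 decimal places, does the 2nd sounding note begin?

1. 0.0ms @ 0 + 261.628ms (3/4)
2. 261.628ms @ 3/4 + 261.628ms (3/4)
3. 523.256ms @ 3/2 + 74.751ms (3/14)
4. 598.007ms @ 12/7 + 74.751ms (3/14)
5. 672.757ms @ 27/14 + 74.751ms (3/14)
6. 747.508ms @ 15/7 + 149.502ms (3/7)
7. 897.01ms @ 18/7 + 74.751ms (3/14)
8. 971.761ms @ 39/14 + 598.007ms (12/7)
9. 1569.767ms @ 9/2 + 523.256ms (3/2)

note 2 onset = 3/4b = 261.628ms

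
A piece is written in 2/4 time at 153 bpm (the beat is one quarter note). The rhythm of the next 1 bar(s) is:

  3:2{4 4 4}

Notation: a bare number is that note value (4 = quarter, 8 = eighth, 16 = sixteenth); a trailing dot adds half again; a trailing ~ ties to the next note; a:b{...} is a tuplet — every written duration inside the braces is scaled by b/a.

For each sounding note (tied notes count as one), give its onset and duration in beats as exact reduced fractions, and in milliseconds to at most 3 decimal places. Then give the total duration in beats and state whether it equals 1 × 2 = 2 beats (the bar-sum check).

1) 0.0ms=0b +261.438ms=2/3b
2) 261.438ms=2/3b +261.438ms=2/3b
3) 522.876ms=4/3b +261.438ms=2/3b
Σ=2b of 2 (153bpm 2/4) — PASS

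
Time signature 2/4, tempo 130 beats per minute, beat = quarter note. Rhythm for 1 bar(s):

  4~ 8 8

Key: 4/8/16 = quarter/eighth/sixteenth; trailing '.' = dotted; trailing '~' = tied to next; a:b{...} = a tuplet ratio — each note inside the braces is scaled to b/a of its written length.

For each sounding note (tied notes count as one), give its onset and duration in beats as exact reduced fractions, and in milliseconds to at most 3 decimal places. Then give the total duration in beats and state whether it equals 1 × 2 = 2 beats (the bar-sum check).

1) 0.0ms=0b +692.308ms=3/2b
2) 692.308ms=3/2b +230.769ms=1/2b
Σ=2b of 2 (130bpm 2/4) — PASS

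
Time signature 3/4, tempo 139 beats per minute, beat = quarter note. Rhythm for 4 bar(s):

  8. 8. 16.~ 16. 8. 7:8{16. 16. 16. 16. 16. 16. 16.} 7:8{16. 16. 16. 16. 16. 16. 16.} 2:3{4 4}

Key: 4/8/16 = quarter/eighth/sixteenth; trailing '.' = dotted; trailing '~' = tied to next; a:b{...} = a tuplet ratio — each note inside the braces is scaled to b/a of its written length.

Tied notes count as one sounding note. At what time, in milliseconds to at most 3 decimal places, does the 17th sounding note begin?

1. 0.0ms @ 0 + 323.741ms (3/4)
2. 323.741ms @ 3/4 + 323.741ms (3/4)
3. 647.482ms @ 3/2 + 323.741ms (3/4)
4. 971.223ms @ 9/4 + 323.741ms (3/4)
5. 1294.964ms @ 3 + 184.995ms (3/7)
6. 1479.959ms @ 24/7 + 184.995ms (3/7)
7. 1664.954ms @ 27/7 + 184.995ms (3/7)
8. 1849.949ms @ 30/7 + 184.995ms (3/7)
9. 2034.943ms @ 33/7 + 184.995ms (3/7)
10. 2219.938ms @ 36/7 + 184.995ms (3/7)
11. 2404.933ms @ 39/7 + 184.995ms (3/7)
12. 2589.928ms @ 6 + 184.995ms (3/7)
13. 2774.923ms @ 45/7 + 184.995ms (3/7)
14. 2959.918ms @ 48/7 + 184.995ms (3/7)
15. 3144.913ms @ 51/7 + 184.995ms (3/7)
16. 3329.908ms @ 54/7 + 184.995ms (3/7)
17. 3514.902ms @ 57/7 + 184.995ms (3/7)
18. 3699.897ms @ 60/7 + 184.995ms (3/7)
19. 3884.892ms @ 9 + 647.482ms (3/2)
20. 4532.374ms @ 21/2 + 647.482ms (3/2)

note 17 onset = 57/7b = 3514.902ms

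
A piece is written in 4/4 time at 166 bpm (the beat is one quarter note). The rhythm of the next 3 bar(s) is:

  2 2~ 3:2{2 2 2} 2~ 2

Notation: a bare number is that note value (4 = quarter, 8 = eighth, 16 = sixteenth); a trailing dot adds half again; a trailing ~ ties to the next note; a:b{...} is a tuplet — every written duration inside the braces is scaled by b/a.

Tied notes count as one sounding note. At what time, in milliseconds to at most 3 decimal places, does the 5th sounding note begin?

note 5 onset = 8b = 2891.566ms

1. 0.0ms @ 0 + 722.892ms (2)
2. 722.892ms @ 2 + 1204.819ms (10/3)
3. 1927.711ms @ 16/3 + 481.928ms (4/3)
4. 2409.639ms @ 20/3 + 481.928ms (4/3)
5. 2891.566ms @ 8 + 1445.783ms (4)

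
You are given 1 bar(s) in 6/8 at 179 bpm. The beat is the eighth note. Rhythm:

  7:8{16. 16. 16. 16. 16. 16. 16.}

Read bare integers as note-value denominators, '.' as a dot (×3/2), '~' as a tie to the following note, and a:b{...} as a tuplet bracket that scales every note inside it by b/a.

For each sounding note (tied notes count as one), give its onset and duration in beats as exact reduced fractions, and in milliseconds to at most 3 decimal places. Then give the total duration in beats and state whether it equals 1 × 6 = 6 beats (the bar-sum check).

1) 0.0ms=0b +287.31ms=6/7b
2) 287.31ms=6/7b +287.31ms=6/7b
3) 574.621ms=12/7b +287.31ms=6/7b
4) 861.931ms=18/7b +287.31ms=6/7b
5) 1149.242ms=24/7b +287.31ms=6/7b
6) 1436.552ms=30/7b +287.31ms=6/7b
7) 1723.863ms=36/7b +287.31ms=6/7b
Σ=6b of 6 (179bpm 6/8) — PASS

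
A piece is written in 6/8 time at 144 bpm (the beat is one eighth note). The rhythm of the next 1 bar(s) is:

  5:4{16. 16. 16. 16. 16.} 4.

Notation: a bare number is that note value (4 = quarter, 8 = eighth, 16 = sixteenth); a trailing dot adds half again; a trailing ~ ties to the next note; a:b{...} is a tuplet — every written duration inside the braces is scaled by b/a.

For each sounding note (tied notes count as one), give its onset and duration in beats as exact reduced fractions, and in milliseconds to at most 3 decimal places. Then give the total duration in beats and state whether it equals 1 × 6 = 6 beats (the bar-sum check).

1) 0.0ms=0b +250.0ms=3/5b
2) 250.0ms=3/5b +250.0ms=3/5b
3) 500.0ms=6/5b +250.0ms=3/5b
4) 750.0ms=9/5b +250.0ms=3/5b
5) 1000.0ms=12/5b +250.0ms=3/5b
6) 1250.0ms=3b +1250.0ms=3b
Σ=6b of 6 (144bpm 6/8) — PASS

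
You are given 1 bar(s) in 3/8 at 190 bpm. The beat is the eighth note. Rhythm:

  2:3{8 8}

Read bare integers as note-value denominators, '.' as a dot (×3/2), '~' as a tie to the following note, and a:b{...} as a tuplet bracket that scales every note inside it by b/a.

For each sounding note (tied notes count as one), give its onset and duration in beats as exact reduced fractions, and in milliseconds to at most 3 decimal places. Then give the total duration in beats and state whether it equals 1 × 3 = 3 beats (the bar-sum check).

1) 0.0ms=0b +473.684ms=3/2b
2) 473.684ms=3/2b +473.684ms=3/2b
Σ=3b of 3 (190bpm 3/8) — PASS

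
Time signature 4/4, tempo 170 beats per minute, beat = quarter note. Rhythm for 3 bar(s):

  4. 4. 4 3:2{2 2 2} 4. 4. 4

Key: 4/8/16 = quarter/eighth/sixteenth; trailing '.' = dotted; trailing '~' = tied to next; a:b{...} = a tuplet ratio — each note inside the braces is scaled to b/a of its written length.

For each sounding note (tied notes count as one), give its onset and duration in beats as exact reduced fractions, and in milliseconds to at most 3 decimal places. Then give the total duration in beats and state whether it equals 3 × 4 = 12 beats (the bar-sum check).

1) 0.0ms=0b +529.412ms=3/2b
2) 529.412ms=3/2b +529.412ms=3/2b
3) 1058.824ms=3b +352.941ms=1b
4) 1411.765ms=4b +470.588ms=4/3b
5) 1882.353ms=16/3b +470.588ms=4/3b
6) 2352.941ms=20/3b +470.588ms=4/3b
7) 2823.529ms=8b +529.412ms=3/2b
8) 3352.941ms=19/2b +529.412ms=3/2b
9) 3882.353ms=11b +352.941ms=1b
Σ=12b of 12 (170bpm 4/4) — PASS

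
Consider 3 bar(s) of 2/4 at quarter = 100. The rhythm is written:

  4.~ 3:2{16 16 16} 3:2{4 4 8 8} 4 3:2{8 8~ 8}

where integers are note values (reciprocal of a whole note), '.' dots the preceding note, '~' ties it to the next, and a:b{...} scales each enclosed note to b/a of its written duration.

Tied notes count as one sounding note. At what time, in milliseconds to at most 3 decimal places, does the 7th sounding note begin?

note 7 onset = 11/3b = 2200.0ms

1. 0.0ms @ 0 + 1000.0ms (5/3)
2. 1000.0ms @ 5/3 + 100.0ms (1/6)
3. 1100.0ms @ 11/6 + 100.0ms (1/6)
4. 1200.0ms @ 2 + 400.0ms (2/3)
5. 1600.0ms @ 8/3 + 400.0ms (2/3)
6. 2000.0ms @ 10/3 + 200.0ms (1/3)
7. 2200.0ms @ 11/3 + 200.0ms (1/3)
8. 2400.0ms @ 4 + 600.0ms (1)
9. 3000.0ms @ 5 + 200.0ms (1/3)
10. 3200.0ms @ 16/3 + 400.0ms (2/3)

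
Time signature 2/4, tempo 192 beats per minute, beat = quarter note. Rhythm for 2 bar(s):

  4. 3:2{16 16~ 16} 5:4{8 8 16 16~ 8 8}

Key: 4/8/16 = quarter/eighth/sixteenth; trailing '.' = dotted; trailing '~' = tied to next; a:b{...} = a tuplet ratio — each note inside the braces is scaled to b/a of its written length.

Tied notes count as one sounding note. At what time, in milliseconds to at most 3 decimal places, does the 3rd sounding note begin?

1. 0.0ms @ 0 + 468.75ms (3/2)
2. 468.75ms @ 3/2 + 52.083ms (1/6)
3. 520.833ms @ 5/3 + 104.167ms (1/3)
4. 625.0ms @ 2 + 125.0ms (2/5)
5. 750.0ms @ 12/5 + 125.0ms (2/5)
6. 875.0ms @ 14/5 + 62.5ms (1/5)
7. 937.5ms @ 3 + 187.5ms (3/5)
8. 1125.0ms @ 18/5 + 125.0ms (2/5)

note 3 onset = 5/3b = 520.833ms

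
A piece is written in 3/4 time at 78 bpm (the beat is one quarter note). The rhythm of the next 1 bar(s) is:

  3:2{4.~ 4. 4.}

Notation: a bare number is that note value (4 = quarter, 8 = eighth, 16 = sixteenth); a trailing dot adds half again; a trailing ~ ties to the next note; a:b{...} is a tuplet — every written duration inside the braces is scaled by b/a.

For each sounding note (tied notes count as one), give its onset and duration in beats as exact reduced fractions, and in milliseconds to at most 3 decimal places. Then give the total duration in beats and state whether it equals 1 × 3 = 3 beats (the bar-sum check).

1) 0.0ms=0b +1538.462ms=2b
2) 1538.462ms=2b +769.231ms=1b
Σ=3b of 3 (78bpm 3/4) — PASS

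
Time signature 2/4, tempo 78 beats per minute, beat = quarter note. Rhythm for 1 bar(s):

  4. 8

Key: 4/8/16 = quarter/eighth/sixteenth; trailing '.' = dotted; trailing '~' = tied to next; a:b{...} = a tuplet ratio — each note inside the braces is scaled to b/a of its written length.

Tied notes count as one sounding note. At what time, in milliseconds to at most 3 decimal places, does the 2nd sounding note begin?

1. 0.0ms @ 0 + 1153.846ms (3/2)
2. 1153.846ms @ 3/2 + 384.615ms (1/2)

note 2 onset = 3/2b = 1153.846ms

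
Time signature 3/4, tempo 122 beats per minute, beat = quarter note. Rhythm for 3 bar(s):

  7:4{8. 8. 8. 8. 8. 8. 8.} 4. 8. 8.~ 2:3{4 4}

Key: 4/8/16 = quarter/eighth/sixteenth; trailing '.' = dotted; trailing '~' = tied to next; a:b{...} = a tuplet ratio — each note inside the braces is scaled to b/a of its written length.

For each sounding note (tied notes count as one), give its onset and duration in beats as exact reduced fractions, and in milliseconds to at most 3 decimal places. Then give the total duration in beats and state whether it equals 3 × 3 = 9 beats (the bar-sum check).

1) 0.0ms=0b +210.773ms=3/7b
2) 210.773ms=3/7b +210.773ms=3/7b
3) 421.546ms=6/7b +210.773ms=3/7b
4) 632.319ms=9/7b +210.773ms=3/7b
5) 843.091ms=12/7b +210.773ms=3/7b
6) 1053.864ms=15/7b +210.773ms=3/7b
7) 1264.637ms=18/7b +210.773ms=3/7b
8) 1475.41ms=3b +737.705ms=3/2b
9) 2213.115ms=9/2b +368.852ms=3/4b
10) 2581.967ms=21/4b +1106.557ms=9/4b
11) 3688.525ms=15/2b +737.705ms=3/2b
Σ=9b of 9 (122bpm 3/4) — PASS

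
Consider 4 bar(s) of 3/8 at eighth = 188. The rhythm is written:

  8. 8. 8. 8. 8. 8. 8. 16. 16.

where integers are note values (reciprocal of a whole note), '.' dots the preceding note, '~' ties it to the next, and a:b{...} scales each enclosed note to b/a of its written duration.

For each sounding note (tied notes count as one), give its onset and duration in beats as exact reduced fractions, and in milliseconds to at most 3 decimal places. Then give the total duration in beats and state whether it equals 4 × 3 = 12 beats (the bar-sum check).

1) 0.0ms=0b +478.723ms=3/2b
2) 478.723ms=3/2b +478.723ms=3/2b
3) 957.447ms=3b +478.723ms=3/2b
4) 1436.17ms=9/2b +478.723ms=3/2b
5) 1914.894ms=6b +478.723ms=3/2b
6) 2393.617ms=15/2b +478.723ms=3/2b
7) 2872.34ms=9b +478.723ms=3/2b
8) 3351.064ms=21/2b +239.362ms=3/4b
9) 3590.426ms=45/4b +239.362ms=3/4b
Σ=12b of 12 (188bpm 3/8) — PASS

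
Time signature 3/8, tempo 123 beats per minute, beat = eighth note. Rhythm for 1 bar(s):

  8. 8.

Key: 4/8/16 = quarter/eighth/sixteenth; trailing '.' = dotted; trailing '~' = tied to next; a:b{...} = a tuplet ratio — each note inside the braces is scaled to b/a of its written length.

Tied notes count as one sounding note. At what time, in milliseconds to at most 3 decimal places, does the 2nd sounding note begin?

1. 0.0ms @ 0 + 731.707ms (3/2)
2. 731.707ms @ 3/2 + 731.707ms (3/2)

note 2 onset = 3/2b = 731.707ms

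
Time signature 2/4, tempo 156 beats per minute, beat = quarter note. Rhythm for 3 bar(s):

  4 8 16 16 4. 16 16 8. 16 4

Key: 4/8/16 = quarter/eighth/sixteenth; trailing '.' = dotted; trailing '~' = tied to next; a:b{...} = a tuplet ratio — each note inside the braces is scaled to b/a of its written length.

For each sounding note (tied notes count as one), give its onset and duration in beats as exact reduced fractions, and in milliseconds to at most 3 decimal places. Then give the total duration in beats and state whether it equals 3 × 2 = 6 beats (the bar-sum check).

1) 0.0ms=0b +384.615ms=1b
2) 384.615ms=1b +192.308ms=1/2b
3) 576.923ms=3/2b +96.154ms=1/4b
4) 673.077ms=7/4b +96.154ms=1/4b
5) 769.231ms=2b +576.923ms=3/2b
6) 1346.154ms=7/2b +96.154ms=1/4b
7) 1442.308ms=15/4b +96.154ms=1/4b
8) 1538.462ms=4b +288.462ms=3/4b
9) 1826.923ms=19/4b +96.154ms=1/4b
10) 1923.077ms=5b +384.615ms=1b
Σ=6b of 6 (156bpm 2/4) — PASS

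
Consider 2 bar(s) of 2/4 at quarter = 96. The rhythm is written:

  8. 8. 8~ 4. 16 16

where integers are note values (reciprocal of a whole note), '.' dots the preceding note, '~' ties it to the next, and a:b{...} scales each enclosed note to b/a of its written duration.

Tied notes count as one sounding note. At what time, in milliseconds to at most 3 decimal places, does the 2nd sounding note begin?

note 2 onset = 3/4b = 468.75ms

1. 0.0ms @ 0 + 468.75ms (3/4)
2. 468.75ms @ 3/4 + 468.75ms (3/4)
3. 937.5ms @ 3/2 + 1250.0ms (2)
4. 2187.5ms @ 7/2 + 156.25ms (1/4)
5. 2343.75ms @ 15/4 + 156.25ms (1/4)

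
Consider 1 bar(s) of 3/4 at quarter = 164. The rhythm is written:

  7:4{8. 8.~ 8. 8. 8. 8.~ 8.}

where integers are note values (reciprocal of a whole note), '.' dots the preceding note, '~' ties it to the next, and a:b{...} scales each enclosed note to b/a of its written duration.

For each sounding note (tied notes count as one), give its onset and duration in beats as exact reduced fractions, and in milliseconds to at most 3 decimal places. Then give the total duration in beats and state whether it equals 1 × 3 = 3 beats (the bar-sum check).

1) 0.0ms=0b +156.794ms=3/7b
2) 156.794ms=3/7b +313.589ms=6/7b
3) 470.383ms=9/7b +156.794ms=3/7b
4) 627.178ms=12/7b +156.794ms=3/7b
5) 783.972ms=15/7b +313.589ms=6/7b
Σ=3b of 3 (164bpm 3/4) — PASS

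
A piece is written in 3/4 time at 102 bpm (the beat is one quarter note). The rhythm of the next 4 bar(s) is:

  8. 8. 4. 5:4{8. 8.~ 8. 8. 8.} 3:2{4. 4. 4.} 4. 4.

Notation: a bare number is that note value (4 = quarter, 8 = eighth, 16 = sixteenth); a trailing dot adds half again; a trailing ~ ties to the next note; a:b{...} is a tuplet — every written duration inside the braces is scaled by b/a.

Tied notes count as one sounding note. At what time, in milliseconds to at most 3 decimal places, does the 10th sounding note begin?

note 10 onset = 8b = 4705.882ms

1. 0.0ms @ 0 + 441.176ms (3/4)
2. 441.176ms @ 3/4 + 441.176ms (3/4)
3. 882.353ms @ 3/2 + 882.353ms (3/2)
4. 1764.706ms @ 3 + 352.941ms (3/5)
5. 2117.647ms @ 18/5 + 705.882ms (6/5)
6. 2823.529ms @ 24/5 + 352.941ms (3/5)
7. 3176.471ms @ 27/5 + 352.941ms (3/5)
8. 3529.412ms @ 6 + 588.235ms (1)
9. 4117.647ms @ 7 + 588.235ms (1)
10. 4705.882ms @ 8 + 588.235ms (1)
11. 5294.118ms @ 9 + 882.353ms (3/2)
12. 6176.471ms @ 21/2 + 882.353ms (3/2)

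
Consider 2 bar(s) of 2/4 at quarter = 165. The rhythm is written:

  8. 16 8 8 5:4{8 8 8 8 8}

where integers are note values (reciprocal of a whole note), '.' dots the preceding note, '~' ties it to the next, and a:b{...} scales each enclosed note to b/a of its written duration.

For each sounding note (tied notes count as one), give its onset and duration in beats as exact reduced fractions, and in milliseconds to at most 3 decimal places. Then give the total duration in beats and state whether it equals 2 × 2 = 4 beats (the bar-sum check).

1) 0.0ms=0b +272.727ms=3/4b
2) 272.727ms=3/4b +90.909ms=1/4b
3) 363.636ms=1b +181.818ms=1/2b
4) 545.455ms=3/2b +181.818ms=1/2b
5) 727.273ms=2b +145.455ms=2/5b
6) 872.727ms=12/5b +145.455ms=2/5b
7) 1018.182ms=14/5b +145.455ms=2/5b
8) 1163.636ms=16/5b +145.455ms=2/5b
9) 1309.091ms=18/5b +145.455ms=2/5b
Σ=4b of 4 (165bpm 2/4) — PASS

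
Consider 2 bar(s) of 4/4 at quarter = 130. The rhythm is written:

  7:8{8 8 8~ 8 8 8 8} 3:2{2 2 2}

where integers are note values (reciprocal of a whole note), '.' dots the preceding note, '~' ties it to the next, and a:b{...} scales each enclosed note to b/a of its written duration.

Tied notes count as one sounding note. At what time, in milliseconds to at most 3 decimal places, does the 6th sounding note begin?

note 6 onset = 24/7b = 1582.418ms

1. 0.0ms @ 0 + 263.736ms (4/7)
2. 263.736ms @ 4/7 + 263.736ms (4/7)
3. 527.473ms @ 8/7 + 527.473ms (8/7)
4. 1054.945ms @ 16/7 + 263.736ms (4/7)
5. 1318.681ms @ 20/7 + 263.736ms (4/7)
6. 1582.418ms @ 24/7 + 263.736ms (4/7)
7. 1846.154ms @ 4 + 615.385ms (4/3)
8. 2461.538ms @ 16/3 + 615.385ms (4/3)
9. 3076.923ms @ 20/3 + 615.385ms (4/3)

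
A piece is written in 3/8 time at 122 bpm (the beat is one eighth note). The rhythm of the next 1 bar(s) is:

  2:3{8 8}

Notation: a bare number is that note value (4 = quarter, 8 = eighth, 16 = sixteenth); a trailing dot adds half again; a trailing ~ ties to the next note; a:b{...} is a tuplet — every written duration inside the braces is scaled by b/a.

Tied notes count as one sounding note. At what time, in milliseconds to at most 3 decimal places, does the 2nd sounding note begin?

note 2 onset = 3/2b = 737.705ms

1. 0.0ms @ 0 + 737.705ms (3/2)
2. 737.705ms @ 3/2 + 737.705ms (3/2)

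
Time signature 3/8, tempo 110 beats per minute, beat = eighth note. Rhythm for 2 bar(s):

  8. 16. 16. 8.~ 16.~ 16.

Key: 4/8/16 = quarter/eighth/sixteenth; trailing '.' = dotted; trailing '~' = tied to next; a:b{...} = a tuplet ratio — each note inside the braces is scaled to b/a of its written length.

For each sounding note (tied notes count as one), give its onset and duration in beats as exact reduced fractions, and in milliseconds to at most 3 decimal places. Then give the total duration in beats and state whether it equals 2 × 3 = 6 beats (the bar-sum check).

1) 0.0ms=0b +818.182ms=3/2b
2) 818.182ms=3/2b +409.091ms=3/4b
3) 1227.273ms=9/4b +409.091ms=3/4b
4) 1636.364ms=3b +1636.364ms=3b
Σ=6b of 6 (110bpm 3/8) — PASS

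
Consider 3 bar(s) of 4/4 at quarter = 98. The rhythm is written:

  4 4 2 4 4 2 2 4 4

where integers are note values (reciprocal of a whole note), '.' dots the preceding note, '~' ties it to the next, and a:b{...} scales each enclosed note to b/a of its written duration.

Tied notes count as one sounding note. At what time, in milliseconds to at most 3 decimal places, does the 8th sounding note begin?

note 8 onset = 10b = 6122.449ms

1. 0.0ms @ 0 + 612.245ms (1)
2. 612.245ms @ 1 + 612.245ms (1)
3. 1224.49ms @ 2 + 1224.49ms (2)
4. 2448.98ms @ 4 + 612.245ms (1)
5. 3061.224ms @ 5 + 612.245ms (1)
6. 3673.469ms @ 6 + 1224.49ms (2)
7. 4897.959ms @ 8 + 1224.49ms (2)
8. 6122.449ms @ 10 + 612.245ms (1)
9. 6734.694ms @ 11 + 612.245ms (1)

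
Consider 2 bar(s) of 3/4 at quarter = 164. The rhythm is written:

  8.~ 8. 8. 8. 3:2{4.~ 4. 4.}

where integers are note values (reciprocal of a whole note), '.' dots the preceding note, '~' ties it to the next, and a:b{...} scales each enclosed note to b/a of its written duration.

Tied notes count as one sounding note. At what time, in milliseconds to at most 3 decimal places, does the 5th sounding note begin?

1. 0.0ms @ 0 + 548.78ms (3/2)
2. 548.78ms @ 3/2 + 274.39ms (3/4)
3. 823.171ms @ 9/4 + 274.39ms (3/4)
4. 1097.561ms @ 3 + 731.707ms (2)
5. 1829.268ms @ 5 + 365.854ms (1)

note 5 onset = 5b = 1829.268ms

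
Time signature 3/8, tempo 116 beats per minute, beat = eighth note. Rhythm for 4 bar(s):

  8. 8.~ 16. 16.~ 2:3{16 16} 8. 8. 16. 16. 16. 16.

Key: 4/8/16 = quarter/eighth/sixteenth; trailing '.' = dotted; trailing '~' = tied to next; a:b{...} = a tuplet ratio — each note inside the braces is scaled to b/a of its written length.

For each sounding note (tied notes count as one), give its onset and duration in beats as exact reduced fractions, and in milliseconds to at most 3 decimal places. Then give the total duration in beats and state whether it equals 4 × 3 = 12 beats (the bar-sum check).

1) 0.0ms=0b +775.862ms=3/2b
2) 775.862ms=3/2b +1163.793ms=9/4b
3) 1939.655ms=15/4b +775.862ms=3/2b
4) 2715.517ms=21/4b +387.931ms=3/4b
5) 3103.448ms=6b +775.862ms=3/2b
6) 3879.31ms=15/2b +775.862ms=3/2b
7) 4655.172ms=9b +387.931ms=3/4b
8) 5043.103ms=39/4b +387.931ms=3/4b
9) 5431.034ms=21/2b +387.931ms=3/4b
10) 5818.966ms=45/4b +387.931ms=3/4b
Σ=12b of 12 (116bpm 3/8) — PASS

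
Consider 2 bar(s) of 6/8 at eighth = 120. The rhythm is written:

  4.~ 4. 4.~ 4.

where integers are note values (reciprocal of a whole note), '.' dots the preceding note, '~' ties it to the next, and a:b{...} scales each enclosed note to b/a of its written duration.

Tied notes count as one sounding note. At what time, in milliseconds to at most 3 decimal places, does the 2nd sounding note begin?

note 2 onset = 6b = 3000.0ms

1. 0.0ms @ 0 + 3000.0ms (6)
2. 3000.0ms @ 6 + 3000.0ms (6)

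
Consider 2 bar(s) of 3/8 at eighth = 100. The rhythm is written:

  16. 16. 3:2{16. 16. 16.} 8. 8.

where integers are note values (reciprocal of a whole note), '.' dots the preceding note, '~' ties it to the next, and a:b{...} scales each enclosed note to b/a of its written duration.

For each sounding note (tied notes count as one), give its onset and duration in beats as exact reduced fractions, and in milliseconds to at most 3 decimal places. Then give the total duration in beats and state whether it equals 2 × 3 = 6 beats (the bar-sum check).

1) 0.0ms=0b +450.0ms=3/4b
2) 450.0ms=3/4b +450.0ms=3/4b
3) 900.0ms=3/2b +300.0ms=1/2b
4) 1200.0ms=2b +300.0ms=1/2b
5) 1500.0ms=5/2b +300.0ms=1/2b
6) 1800.0ms=3b +900.0ms=3/2b
7) 2700.0ms=9/2b +900.0ms=3/2b
Σ=6b of 6 (100bpm 3/8) — PASS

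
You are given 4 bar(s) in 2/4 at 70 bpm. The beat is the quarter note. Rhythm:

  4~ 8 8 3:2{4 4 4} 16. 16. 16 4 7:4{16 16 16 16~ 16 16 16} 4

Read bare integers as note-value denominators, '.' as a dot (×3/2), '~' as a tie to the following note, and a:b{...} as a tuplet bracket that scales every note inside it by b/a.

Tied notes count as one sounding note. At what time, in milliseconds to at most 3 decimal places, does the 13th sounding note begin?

note 13 onset = 45/7b = 5510.204ms

1. 0.0ms @ 0 + 1285.714ms (3/2)
2. 1285.714ms @ 3/2 + 428.571ms (1/2)
3. 1714.286ms @ 2 + 571.429ms (2/3)
4. 2285.714ms @ 8/3 + 571.429ms (2/3)
5. 2857.143ms @ 10/3 + 571.429ms (2/3)
6. 3428.571ms @ 4 + 321.429ms (3/8)
7. 3750.0ms @ 35/8 + 321.429ms (3/8)
8. 4071.429ms @ 19/4 + 214.286ms (1/4)
9. 4285.714ms @ 5 + 857.143ms (1)
10. 5142.857ms @ 6 + 122.449ms (1/7)
11. 5265.306ms @ 43/7 + 122.449ms (1/7)
12. 5387.755ms @ 44/7 + 122.449ms (1/7)
13. 5510.204ms @ 45/7 + 244.898ms (2/7)
14. 5755.102ms @ 47/7 + 122.449ms (1/7)
15. 5877.551ms @ 48/7 + 122.449ms (1/7)
16. 6000.0ms @ 7 + 857.143ms (1)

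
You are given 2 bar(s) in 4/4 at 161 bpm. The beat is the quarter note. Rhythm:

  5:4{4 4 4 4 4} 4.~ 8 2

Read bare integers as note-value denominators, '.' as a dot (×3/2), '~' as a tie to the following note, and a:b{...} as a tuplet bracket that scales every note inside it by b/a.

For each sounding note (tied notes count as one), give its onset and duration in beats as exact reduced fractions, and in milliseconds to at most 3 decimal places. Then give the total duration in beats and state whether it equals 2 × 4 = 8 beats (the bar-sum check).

1) 0.0ms=0b +298.137ms=4/5b
2) 298.137ms=4/5b +298.137ms=4/5b
3) 596.273ms=8/5b +298.137ms=4/5b
4) 894.41ms=12/5b +298.137ms=4/5b
5) 1192.547ms=16/5b +298.137ms=4/5b
6) 1490.683ms=4b +745.342ms=2b
7) 2236.025ms=6b +745.342ms=2b
Σ=8b of 8 (161bpm 4/4) — PASS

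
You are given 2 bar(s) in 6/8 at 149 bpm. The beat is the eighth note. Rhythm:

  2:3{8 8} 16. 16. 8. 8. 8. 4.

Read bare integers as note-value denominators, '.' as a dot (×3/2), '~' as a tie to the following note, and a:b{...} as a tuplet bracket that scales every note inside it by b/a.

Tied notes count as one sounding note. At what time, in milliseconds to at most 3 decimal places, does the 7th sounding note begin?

note 7 onset = 15/2b = 3020.134ms

1. 0.0ms @ 0 + 604.027ms (3/2)
2. 604.027ms @ 3/2 + 604.027ms (3/2)
3. 1208.054ms @ 3 + 302.013ms (3/4)
4. 1510.067ms @ 15/4 + 302.013ms (3/4)
5. 1812.081ms @ 9/2 + 604.027ms (3/2)
6. 2416.107ms @ 6 + 604.027ms (3/2)
7. 3020.134ms @ 15/2 + 604.027ms (3/2)
8. 3624.161ms @ 9 + 1208.054ms (3)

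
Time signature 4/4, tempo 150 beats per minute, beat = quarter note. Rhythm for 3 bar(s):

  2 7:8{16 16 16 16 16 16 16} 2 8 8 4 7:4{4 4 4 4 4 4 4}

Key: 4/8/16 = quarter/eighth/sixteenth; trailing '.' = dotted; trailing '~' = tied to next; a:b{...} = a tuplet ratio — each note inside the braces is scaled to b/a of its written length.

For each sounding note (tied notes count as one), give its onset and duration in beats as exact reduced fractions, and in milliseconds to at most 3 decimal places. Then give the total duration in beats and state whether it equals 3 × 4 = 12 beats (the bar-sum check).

1) 0.0ms=0b +800.0ms=2b
2) 800.0ms=2b +114.286ms=2/7b
3) 914.286ms=16/7b +114.286ms=2/7b
4) 1028.571ms=18/7b +114.286ms=2/7b
5) 1142.857ms=20/7b +114.286ms=2/7b
6) 1257.143ms=22/7b +114.286ms=2/7b
7) 1371.429ms=24/7b +114.286ms=2/7b
8) 1485.714ms=26/7b +114.286ms=2/7b
9) 1600.0ms=4b +800.0ms=2b
10) 2400.0ms=6b +200.0ms=1/2b
11) 2600.0ms=13/2b +200.0ms=1/2b
12) 2800.0ms=7b +400.0ms=1b
13) 3200.0ms=8b +228.571ms=4/7b
14) 3428.571ms=60/7b +228.571ms=4/7b
15) 3657.143ms=64/7b +228.571ms=4/7b
16) 3885.714ms=68/7b +228.571ms=4/7b
17) 4114.286ms=72/7b +228.571ms=4/7b
18) 4342.857ms=76/7b +228.571ms=4/7b
19) 4571.429ms=80/7b +228.571ms=4/7b
Σ=12b of 12 (150bpm 4/4) — PASS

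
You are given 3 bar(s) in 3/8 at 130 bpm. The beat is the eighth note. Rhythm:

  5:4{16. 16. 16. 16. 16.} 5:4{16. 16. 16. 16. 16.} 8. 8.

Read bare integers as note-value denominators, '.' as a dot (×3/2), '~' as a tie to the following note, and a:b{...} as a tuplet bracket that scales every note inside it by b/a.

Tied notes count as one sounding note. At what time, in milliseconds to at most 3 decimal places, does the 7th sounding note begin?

note 7 onset = 18/5b = 1661.538ms

1. 0.0ms @ 0 + 276.923ms (3/5)
2. 276.923ms @ 3/5 + 276.923ms (3/5)
3. 553.846ms @ 6/5 + 276.923ms (3/5)
4. 830.769ms @ 9/5 + 276.923ms (3/5)
5. 1107.692ms @ 12/5 + 276.923ms (3/5)
6. 1384.615ms @ 3 + 276.923ms (3/5)
7. 1661.538ms @ 18/5 + 276.923ms (3/5)
8. 1938.462ms @ 21/5 + 276.923ms (3/5)
9. 2215.385ms @ 24/5 + 276.923ms (3/5)
10. 2492.308ms @ 27/5 + 276.923ms (3/5)
11. 2769.231ms @ 6 + 692.308ms (3/2)
12. 3461.538ms @ 15/2 + 692.308ms (3/2)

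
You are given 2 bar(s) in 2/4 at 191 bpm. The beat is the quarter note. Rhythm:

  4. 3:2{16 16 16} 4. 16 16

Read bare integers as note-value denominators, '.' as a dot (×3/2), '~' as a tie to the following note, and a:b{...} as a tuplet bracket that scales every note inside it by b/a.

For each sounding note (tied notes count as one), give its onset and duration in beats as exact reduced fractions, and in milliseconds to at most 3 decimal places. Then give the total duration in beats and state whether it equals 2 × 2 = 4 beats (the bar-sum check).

1) 0.0ms=0b +471.204ms=3/2b
2) 471.204ms=3/2b +52.356ms=1/6b
3) 523.56ms=5/3b +52.356ms=1/6b
4) 575.916ms=11/6b +52.356ms=1/6b
5) 628.272ms=2b +471.204ms=3/2b
6) 1099.476ms=7/2b +78.534ms=1/4b
7) 1178.01ms=15/4b +78.534ms=1/4b
Σ=4b of 4 (191bpm 2/4) — PASS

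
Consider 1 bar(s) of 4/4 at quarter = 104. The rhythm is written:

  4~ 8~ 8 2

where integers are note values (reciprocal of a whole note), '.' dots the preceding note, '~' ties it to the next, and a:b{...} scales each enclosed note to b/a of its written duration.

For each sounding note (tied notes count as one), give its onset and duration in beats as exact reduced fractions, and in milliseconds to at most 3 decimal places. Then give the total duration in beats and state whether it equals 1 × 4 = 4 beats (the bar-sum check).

1) 0.0ms=0b +1153.846ms=2b
2) 1153.846ms=2b +1153.846ms=2b
Σ=4b of 4 (104bpm 4/4) — PASS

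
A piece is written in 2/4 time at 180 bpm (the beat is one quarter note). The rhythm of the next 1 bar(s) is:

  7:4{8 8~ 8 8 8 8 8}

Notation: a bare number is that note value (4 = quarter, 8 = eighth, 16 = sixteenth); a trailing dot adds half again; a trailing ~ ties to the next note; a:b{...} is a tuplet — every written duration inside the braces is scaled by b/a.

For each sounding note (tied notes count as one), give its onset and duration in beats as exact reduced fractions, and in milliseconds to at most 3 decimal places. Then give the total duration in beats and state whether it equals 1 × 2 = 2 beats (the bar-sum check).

1) 0.0ms=0b +95.238ms=2/7b
2) 95.238ms=2/7b +190.476ms=4/7b
3) 285.714ms=6/7b +95.238ms=2/7b
4) 380.952ms=8/7b +95.238ms=2/7b
5) 476.19ms=10/7b +95.238ms=2/7b
6) 571.429ms=12/7b +95.238ms=2/7b
Σ=2b of 2 (180bpm 2/4) — PASS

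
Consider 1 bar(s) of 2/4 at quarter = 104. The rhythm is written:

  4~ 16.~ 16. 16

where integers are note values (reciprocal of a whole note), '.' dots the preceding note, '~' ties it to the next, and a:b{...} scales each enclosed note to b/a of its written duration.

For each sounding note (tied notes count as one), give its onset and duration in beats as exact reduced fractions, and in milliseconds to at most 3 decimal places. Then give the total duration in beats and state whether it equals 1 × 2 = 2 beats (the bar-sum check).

1) 0.0ms=0b +1009.615ms=7/4b
2) 1009.615ms=7/4b +144.231ms=1/4b
Σ=2b of 2 (104bpm 2/4) — PASS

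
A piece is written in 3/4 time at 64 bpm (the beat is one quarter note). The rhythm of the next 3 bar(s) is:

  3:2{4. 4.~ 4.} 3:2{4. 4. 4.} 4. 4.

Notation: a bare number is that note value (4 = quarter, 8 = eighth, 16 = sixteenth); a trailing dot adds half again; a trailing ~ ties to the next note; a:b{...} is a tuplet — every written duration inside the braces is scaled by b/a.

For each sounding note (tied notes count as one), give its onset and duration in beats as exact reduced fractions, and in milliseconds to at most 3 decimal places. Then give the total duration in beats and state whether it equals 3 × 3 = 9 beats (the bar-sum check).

1) 0.0ms=0b +937.5ms=1b
2) 937.5ms=1b +1875.0ms=2b
3) 2812.5ms=3b +937.5ms=1b
4) 3750.0ms=4b +937.5ms=1b
5) 4687.5ms=5b +937.5ms=1b
6) 5625.0ms=6b +1406.25ms=3/2b
7) 7031.25ms=15/2b +1406.25ms=3/2b
Σ=9b of 9 (64bpm 3/4) — PASS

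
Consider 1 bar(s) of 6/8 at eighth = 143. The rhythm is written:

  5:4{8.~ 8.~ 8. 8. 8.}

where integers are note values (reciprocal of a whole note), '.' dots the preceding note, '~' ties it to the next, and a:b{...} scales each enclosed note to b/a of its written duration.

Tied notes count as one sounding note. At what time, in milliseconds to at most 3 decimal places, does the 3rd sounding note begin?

1. 0.0ms @ 0 + 1510.49ms (18/5)
2. 1510.49ms @ 18/5 + 503.497ms (6/5)
3. 2013.986ms @ 24/5 + 503.497ms (6/5)

note 3 onset = 24/5b = 2013.986ms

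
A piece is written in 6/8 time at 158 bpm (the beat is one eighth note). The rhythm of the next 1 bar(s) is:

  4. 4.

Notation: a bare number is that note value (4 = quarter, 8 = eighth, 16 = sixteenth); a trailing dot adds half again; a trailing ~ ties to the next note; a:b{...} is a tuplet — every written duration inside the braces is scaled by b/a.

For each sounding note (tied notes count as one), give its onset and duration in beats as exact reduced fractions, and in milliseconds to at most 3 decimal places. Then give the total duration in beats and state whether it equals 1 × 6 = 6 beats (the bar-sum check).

1) 0.0ms=0b +1139.241ms=3b
2) 1139.241ms=3b +1139.241ms=3b
Σ=6b of 6 (158bpm 6/8) — PASS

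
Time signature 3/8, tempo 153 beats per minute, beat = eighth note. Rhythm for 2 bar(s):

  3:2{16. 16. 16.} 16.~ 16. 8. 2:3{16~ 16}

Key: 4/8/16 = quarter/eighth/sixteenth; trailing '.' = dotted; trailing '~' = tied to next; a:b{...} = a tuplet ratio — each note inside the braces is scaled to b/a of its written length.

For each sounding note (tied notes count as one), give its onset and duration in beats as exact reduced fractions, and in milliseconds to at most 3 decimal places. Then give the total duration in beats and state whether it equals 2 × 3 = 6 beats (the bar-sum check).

1) 0.0ms=0b +196.078ms=1/2b
2) 196.078ms=1/2b +196.078ms=1/2b
3) 392.157ms=1b +196.078ms=1/2b
4) 588.235ms=3/2b +588.235ms=3/2b
5) 1176.471ms=3b +588.235ms=3/2b
6) 1764.706ms=9/2b +588.235ms=3/2b
Σ=6b of 6 (153bpm 3/8) — PASS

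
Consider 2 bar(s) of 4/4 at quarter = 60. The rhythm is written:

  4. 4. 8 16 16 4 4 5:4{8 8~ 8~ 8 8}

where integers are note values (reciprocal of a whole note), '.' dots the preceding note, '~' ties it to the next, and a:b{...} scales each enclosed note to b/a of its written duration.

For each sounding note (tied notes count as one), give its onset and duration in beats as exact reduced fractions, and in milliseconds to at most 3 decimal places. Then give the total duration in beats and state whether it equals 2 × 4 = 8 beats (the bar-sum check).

1) 0.0ms=0b +1500.0ms=3/2b
2) 1500.0ms=3/2b +1500.0ms=3/2b
3) 3000.0ms=3b +500.0ms=1/2b
4) 3500.0ms=7/2b +250.0ms=1/4b
5) 3750.0ms=15/4b +250.0ms=1/4b
6) 4000.0ms=4b +1000.0ms=1b
7) 5000.0ms=5b +1000.0ms=1b
8) 6000.0ms=6b +400.0ms=2/5b
9) 6400.0ms=32/5b +1200.0ms=6/5b
10) 7600.0ms=38/5b +400.0ms=2/5b
Σ=8b of 8 (60bpm 4/4) — PASS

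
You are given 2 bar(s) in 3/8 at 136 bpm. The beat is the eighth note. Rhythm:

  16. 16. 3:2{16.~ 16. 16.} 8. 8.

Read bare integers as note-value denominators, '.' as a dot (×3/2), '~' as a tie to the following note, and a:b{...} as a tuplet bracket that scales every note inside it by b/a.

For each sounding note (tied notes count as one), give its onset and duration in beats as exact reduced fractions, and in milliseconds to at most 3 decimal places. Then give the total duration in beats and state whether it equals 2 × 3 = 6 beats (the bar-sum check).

1) 0.0ms=0b +330.882ms=3/4b
2) 330.882ms=3/4b +330.882ms=3/4b
3) 661.765ms=3/2b +441.176ms=1b
4) 1102.941ms=5/2b +220.588ms=1/2b
5) 1323.529ms=3b +661.765ms=3/2b
6) 1985.294ms=9/2b +661.765ms=3/2b
Σ=6b of 6 (136bpm 3/8) — PASS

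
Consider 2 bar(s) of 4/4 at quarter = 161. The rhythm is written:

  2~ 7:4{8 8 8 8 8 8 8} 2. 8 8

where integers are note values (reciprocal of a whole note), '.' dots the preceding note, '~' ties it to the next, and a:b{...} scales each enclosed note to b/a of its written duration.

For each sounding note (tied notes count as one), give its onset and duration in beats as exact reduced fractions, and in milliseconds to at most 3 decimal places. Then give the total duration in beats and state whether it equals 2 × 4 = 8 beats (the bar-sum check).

1) 0.0ms=0b +851.819ms=16/7b
2) 851.819ms=16/7b +106.477ms=2/7b
3) 958.296ms=18/7b +106.477ms=2/7b
4) 1064.774ms=20/7b +106.477ms=2/7b
5) 1171.251ms=22/7b +106.477ms=2/7b
6) 1277.728ms=24/7b +106.477ms=2/7b
7) 1384.206ms=26/7b +106.477ms=2/7b
8) 1490.683ms=4b +1118.012ms=3b
9) 2608.696ms=7b +186.335ms=1/2b
10) 2795.031ms=15/2b +186.335ms=1/2b
Σ=8b of 8 (161bpm 4/4) — PASS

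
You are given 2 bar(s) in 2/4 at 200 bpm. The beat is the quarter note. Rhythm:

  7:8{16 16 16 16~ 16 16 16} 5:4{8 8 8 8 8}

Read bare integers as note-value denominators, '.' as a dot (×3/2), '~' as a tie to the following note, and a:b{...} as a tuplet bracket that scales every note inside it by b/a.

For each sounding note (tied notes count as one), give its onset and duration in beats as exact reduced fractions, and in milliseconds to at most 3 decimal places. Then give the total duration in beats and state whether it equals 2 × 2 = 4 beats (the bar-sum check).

1) 0.0ms=0b +85.714ms=2/7b
2) 85.714ms=2/7b +85.714ms=2/7b
3) 171.429ms=4/7b +85.714ms=2/7b
4) 257.143ms=6/7b +171.429ms=4/7b
5) 428.571ms=10/7b +85.714ms=2/7b
6) 514.286ms=12/7b +85.714ms=2/7b
7) 600.0ms=2b +120.0ms=2/5b
8) 720.0ms=12/5b +120.0ms=2/5b
9) 840.0ms=14/5b +120.0ms=2/5b
10) 960.0ms=16/5b +120.0ms=2/5b
11) 1080.0ms=18/5b +120.0ms=2/5b
Σ=4b of 4 (200bpm 2/4) — PASS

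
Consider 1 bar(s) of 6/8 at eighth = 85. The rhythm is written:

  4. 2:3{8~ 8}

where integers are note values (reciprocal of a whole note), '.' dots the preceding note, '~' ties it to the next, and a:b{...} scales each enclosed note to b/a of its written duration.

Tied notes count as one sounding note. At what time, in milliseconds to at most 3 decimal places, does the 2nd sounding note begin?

1. 0.0ms @ 0 + 2117.647ms (3)
2. 2117.647ms @ 3 + 2117.647ms (3)

note 2 onset = 3b = 2117.647ms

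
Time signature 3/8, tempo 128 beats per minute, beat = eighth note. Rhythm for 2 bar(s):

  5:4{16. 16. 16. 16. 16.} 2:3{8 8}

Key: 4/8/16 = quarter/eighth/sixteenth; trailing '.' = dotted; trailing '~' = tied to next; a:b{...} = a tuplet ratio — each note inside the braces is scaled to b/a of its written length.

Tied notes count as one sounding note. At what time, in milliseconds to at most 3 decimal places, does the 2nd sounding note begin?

note 2 onset = 3/5b = 281.25ms

1. 0.0ms @ 0 + 281.25ms (3/5)
2. 281.25ms @ 3/5 + 281.25ms (3/5)
3. 562.5ms @ 6/5 + 281.25ms (3/5)
4. 843.75ms @ 9/5 + 281.25ms (3/5)
5. 1125.0ms @ 12/5 + 281.25ms (3/5)
6. 1406.25ms @ 3 + 703.125ms (3/2)
7. 2109.375ms @ 9/2 + 703.125ms (3/2)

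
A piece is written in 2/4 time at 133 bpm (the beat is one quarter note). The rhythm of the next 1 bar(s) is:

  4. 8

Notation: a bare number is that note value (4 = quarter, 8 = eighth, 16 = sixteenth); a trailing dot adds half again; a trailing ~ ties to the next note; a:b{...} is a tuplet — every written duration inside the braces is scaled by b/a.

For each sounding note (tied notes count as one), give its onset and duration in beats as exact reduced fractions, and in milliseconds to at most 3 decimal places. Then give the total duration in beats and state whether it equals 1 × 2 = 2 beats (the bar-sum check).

1) 0.0ms=0b +676.692ms=3/2b
2) 676.692ms=3/2b +225.564ms=1/2b
Σ=2b of 2 (133bpm 2/4) — PASS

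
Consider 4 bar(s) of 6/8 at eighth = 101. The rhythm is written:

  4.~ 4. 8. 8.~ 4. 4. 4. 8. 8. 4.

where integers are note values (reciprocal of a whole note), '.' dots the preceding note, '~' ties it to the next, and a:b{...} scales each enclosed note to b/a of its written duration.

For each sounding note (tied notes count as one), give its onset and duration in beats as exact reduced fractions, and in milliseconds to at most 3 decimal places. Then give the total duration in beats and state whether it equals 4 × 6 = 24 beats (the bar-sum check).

1) 0.0ms=0b +3564.356ms=6b
2) 3564.356ms=6b +891.089ms=3/2b
3) 4455.446ms=15/2b +2673.267ms=9/2b
4) 7128.713ms=12b +1782.178ms=3b
5) 8910.891ms=15b +1782.178ms=3b
6) 10693.069ms=18b +891.089ms=3/2b
7) 11584.158ms=39/2b +891.089ms=3/2b
8) 12475.248ms=21b +1782.178ms=3b
Σ=24b of 24 (101bpm 6/8) — PASS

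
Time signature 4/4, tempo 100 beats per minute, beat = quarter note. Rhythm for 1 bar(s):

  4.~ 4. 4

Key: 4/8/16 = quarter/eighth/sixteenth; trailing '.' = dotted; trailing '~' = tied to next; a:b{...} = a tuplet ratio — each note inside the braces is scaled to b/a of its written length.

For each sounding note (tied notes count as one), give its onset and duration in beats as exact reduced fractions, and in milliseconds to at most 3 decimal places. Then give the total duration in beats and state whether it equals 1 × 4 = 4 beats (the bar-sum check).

1) 0.0ms=0b +1800.0ms=3b
2) 1800.0ms=3b +600.0ms=1b
Σ=4b of 4 (100bpm 4/4) — PASS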